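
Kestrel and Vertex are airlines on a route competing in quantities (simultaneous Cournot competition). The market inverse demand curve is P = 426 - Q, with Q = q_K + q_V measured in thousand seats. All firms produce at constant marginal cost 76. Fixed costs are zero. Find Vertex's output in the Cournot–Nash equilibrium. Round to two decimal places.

Each firm earns π_i = (426 - Q)q_i - 76q_i.
Setting ∂π_i/∂q_i = 0 with rivals' quantities fixed: 350 - 2q_i - q_j = 0.
With identical firms every q_j equals q_i, so q_j = q_i and 350 = 3q_i, giving q_i = 350/3.

116.67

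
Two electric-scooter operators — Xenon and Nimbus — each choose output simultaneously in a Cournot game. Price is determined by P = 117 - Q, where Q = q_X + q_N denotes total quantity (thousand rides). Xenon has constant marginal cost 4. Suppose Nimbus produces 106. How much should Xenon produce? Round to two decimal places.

3.50

With the rival's output fixed at 106, Xenon's profit is π_X = (117 - 106 - q_X)q_X - (4q_X) = (11 - q_X)q_X - (4q_X).
∂π_X/∂q_X = 7 - 2q_X = 0, so q_X = 7/2.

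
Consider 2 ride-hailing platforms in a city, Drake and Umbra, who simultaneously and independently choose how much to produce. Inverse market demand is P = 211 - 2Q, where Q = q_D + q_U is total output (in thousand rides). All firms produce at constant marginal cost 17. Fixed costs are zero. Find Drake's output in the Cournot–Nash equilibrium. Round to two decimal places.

32.33

Each firm earns π_i = (211 - 2Q)q_i - 17q_i.
First-order condition (treating rivals' output as given): 194 - 4q_i - 2q_j = 0.
By symmetry each firm produces the same amount; substituting q_j = q_i yields q_i = 194/6 = 97/3.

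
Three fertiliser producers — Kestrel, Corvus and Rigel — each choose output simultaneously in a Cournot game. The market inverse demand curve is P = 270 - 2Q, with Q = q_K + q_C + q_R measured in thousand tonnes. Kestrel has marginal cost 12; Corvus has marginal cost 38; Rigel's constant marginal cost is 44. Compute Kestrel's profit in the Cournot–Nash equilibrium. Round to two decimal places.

Kestrel's profit: π_K = (270 - 2Q)q_K - (12q_K). Setting ∂π_K/∂q_K = 0: 258 - 4q_K - 2(q_C + q_R) = 0.
Corvus's first-order condition: 232 - 4q_C - 2(q_K + q_R) = 0.
Rigel's first-order condition: 226 - 4q_R - 2(q_K + q_C) = 0.
Adding the 3 first-order conditions: 716 − 8Q = 0, so Q = 179/2.
Back-substituting: q_K = (258 − 179)/2 = 79/2, q_C = (232 − 179)/2 = 53/2, q_R = (226 − 179)/2 = 47/2.
Price P = 270 - 2·(179/2) = 91.
Kestrel's profit: (91 - 12)·(79/2) = 3120.5000.

3120.50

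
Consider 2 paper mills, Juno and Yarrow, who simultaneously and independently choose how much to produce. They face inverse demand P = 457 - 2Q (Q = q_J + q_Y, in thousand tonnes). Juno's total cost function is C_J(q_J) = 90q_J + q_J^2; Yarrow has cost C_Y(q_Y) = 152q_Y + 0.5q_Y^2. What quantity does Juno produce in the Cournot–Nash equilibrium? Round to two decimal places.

47.12

Juno's profit: π_J = (457 - 2Q)q_J - (90q_J + q_J²). Setting ∂π_J/∂q_J = 0: 367 - 6q_J - 2(q_Y) = 0.
Yarrow's first-order condition: 305 - 5q_Y - 2(q_J) = 0.
Rearranging gives the reaction functions q_J = (367 - 2q_Y)/6 and q_Y = (305 - 2q_J)/5.
Substituting one into the other gives q_J = 1225/26 and q_Y = 548/13.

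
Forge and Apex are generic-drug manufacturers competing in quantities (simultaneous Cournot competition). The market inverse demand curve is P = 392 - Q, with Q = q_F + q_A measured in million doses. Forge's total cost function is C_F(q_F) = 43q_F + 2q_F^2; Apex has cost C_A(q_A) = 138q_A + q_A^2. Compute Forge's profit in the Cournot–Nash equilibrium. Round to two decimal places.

Forge's profit: π_F = (392 - Q)q_F - (43q_F + 2q_F²). Setting ∂π_F/∂q_F = 0: 349 - 6q_F - (q_A) = 0.
Apex's profit: π_A = (392 - Q)q_A - (138q_A + q_A²). Setting ∂π_A/∂q_A = 0: 254 - 4q_A - (q_F) = 0.
Best responses: q_F = (349 - q_A)/6, q_A = (254 - q_F)/4.
Solving the pair: q_F = 1142/23, q_A = 1175/23.
Price P = 392 - 100.7391 = 291.2609.
Forge's profit: 291.2609·(1142/23) - 43·(1142/23) - 2(1142/23)² = 7396.0151.

7396.02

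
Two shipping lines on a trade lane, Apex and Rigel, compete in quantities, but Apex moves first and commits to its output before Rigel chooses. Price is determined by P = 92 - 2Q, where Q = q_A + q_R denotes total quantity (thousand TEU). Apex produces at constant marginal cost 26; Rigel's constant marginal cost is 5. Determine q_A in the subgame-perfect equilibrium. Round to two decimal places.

11.25

Solve by backward induction. Given q_A, the follower Rigel maximises π_R = (92 - 2q_A - 2q_R)q_R - 5q_R.
Follower FOC: 87 - 2q_A - 4q_R = 0, so q_R(q_A) = (87 - 2q_A)/4.
Apex substitutes q_R(q_A) into its own profit: π_A = q_A(92 - 2q_A - (87 - 2q_A)/2) - 26q_A = (97/2 - q_A)q_A - 26q_A.
Leader FOC: 45/2 - 2q_A = 0, so q_A = 45/4.
Then q_R = (87 - 2·(45/4))/4 = 129/8.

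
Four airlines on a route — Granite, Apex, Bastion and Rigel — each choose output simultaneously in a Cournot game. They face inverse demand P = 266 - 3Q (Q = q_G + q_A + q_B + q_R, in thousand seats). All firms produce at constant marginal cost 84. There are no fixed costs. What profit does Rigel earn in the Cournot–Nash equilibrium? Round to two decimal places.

441.65

A representative firm's profit is π_i = q_i(266 - 3Q) - 84q_i.
First-order condition (treating rivals' output as given): 182 - 6q_i - 3·Σ_{j≠i} q_j = 0.
With identical firms every q_j equals q_i, so Σ_{j≠i} q_j = 3q_i and 182 = 15q_i, giving q_i = 182/15.
Price P = 266 - 3·(728/15) = 602/5.
Rigel's profit: (602/5 - 84)·(182/15) = 441.6533.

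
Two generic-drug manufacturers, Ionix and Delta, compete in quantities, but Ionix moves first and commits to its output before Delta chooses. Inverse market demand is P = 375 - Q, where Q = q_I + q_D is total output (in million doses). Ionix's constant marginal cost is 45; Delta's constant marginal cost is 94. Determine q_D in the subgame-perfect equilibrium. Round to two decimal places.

Solve by backward induction. Given q_I, the follower Delta maximises π_D = (375 - q_I - q_D)q_D - 94q_D.
Setting the follower's marginal profit to zero, 281 - q_I - 2q_D = 0, i.e. q_D = (281 - q_I)/2.
The leader anticipates this reaction. Substituting into P = 375 - Q gives P = 469/2 - (1/2)q_I, so π_I = (469/2 - (1/2)q_I)q_I - 45q_I.
The leader's first-order condition 379/2 - q_I = 0 yields q_I = 379/2.
Then q_D = (281 - 379/2)/2 = 183/4.

45.75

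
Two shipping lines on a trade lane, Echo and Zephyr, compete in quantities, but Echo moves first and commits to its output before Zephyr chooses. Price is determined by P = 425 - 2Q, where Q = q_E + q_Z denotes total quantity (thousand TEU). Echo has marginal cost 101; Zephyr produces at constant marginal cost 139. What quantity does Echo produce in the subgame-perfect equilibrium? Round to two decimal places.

90.50

Solve by backward induction. Given q_E, the follower Zephyr maximises π_Z = (425 - 2q_E - 2q_Z)q_Z - 139q_Z.
∂π_Z/∂q_Z = 286 - 2q_E - 4q_Z = 0 gives the reaction function q_Z = (286 - 2q_E)/4.
Echo substitutes q_Z(q_E) into its own profit: π_E = q_E(425 - 2q_E - (286 - 2q_E)/2) - 101q_E = (282 - q_E)q_E - 101q_E.
Leader FOC: 181 - 2q_E = 0, so q_E = 181/2.
Then q_Z = (286 - 2·(181/2))/4 = 105/4.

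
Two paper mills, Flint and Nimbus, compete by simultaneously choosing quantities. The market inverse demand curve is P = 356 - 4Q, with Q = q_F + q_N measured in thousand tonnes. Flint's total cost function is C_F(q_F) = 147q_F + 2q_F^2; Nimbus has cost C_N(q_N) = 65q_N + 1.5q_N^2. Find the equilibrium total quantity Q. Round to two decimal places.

Flint's profit: π_F = (356 - 4Q)q_F - (147q_F + 2q_F²). Setting ∂π_F/∂q_F = 0: 209 - 12q_F - 4(q_N) = 0.
Nimbus's profit: π_N = (356 - 4Q)q_N - (65q_N + (3/2)q_N²). Setting ∂π_N/∂q_N = 0: 291 - 11q_N - 4(q_F) = 0.
Best responses: q_F = (209 - 4q_N)/12, q_N = (291 - 4q_F)/11.
Solving the pair: q_F = 1135/116, q_N = 664/29.
Total output Q = 1135/116 + 664/29 = 32.6810.

32.68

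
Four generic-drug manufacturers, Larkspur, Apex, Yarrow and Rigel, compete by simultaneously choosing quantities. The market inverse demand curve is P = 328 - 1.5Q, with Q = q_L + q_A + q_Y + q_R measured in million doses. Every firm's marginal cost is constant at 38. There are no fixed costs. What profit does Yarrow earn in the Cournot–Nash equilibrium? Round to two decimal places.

2242.67

A representative firm's profit is π_i = q_i(328 - 1.5Q) - 38q_i.
Setting ∂π_i/∂q_i = 0 with rivals' quantities fixed: 290 - 3q_i - (3/2)·Σ_{j≠i} q_j = 0.
With identical firms every q_j equals q_i, so Σ_{j≠i} q_j = 3q_i and 290 = (15/2)q_i, giving q_i = 116/3.
Price P = 328 - (3/2)·(464/3) = 96.
Yarrow's profit: (96 - 38)·(116/3) = 2242.6667.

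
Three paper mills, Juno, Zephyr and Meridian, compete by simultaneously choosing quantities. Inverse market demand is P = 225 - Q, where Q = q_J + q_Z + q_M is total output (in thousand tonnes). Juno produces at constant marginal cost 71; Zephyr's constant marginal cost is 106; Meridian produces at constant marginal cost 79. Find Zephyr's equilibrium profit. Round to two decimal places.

Juno's profit: π_J = (225 - Q)q_J - (71q_J). Setting ∂π_J/∂q_J = 0: 154 - 2q_J - (q_Z + q_M) = 0.
Zephyr's profit: π_Z = (225 - Q)q_Z - (106q_Z). Setting ∂π_Z/∂q_Z = 0: 119 - 2q_Z - (q_J + q_M) = 0.
Meridian's profit: π_M = (225 - Q)q_M - (79q_M). Setting ∂π_M/∂q_M = 0: 146 - 2q_M - (q_J + q_Z) = 0.
Summing all 3 equations gives 419 − 4Q = 0, hence Q = 419/4.
Back-substituting: q_J = (154 − 419/4) = 197/4, q_Z = (119 − 419/4) = 57/4, q_M = (146 − 419/4) = 165/4.
Price P = 225 - 419/4 = 481/4.
Zephyr's profit: (481/4 - 106)·(57/4) = 203.0625.

203.06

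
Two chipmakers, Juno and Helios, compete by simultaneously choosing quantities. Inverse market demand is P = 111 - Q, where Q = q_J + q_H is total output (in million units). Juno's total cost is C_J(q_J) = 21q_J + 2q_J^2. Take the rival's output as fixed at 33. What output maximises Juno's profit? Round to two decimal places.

With the rival's output fixed at 33, Juno's profit is π_J = (111 - 33 - q_J)q_J - (21q_J + 2q_J²) = (78 - q_J)q_J - (21q_J + 2q_J²).
∂π_J/∂q_J = 57 - 6q_J = 0, so q_J = 19/2.

9.50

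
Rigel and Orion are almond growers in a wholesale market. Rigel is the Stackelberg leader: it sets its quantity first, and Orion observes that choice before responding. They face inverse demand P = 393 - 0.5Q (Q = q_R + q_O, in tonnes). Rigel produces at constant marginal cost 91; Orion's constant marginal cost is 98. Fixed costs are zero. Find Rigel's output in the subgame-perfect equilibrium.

Solve by backward induction. Given q_R, the follower Orion maximises π_O = (393 - (1/2)q_R - (1/2)q_O)q_O - 98q_O.
Setting the follower's marginal profit to zero, 295 - (1/2)q_R - q_O = 0, i.e. q_O = (295 - (1/2)q_R).
The leader anticipates this reaction. Substituting into P = 393 - 0.5Q gives P = 491/2 - (1/4)q_R, so π_R = (491/2 - (1/4)q_R)q_R - 91q_R.
The leader's first-order condition 309/2 - (1/2)q_R = 0 yields q_R = 309.
Then q_O = (295 - (1/2)·309) = 281/2.

309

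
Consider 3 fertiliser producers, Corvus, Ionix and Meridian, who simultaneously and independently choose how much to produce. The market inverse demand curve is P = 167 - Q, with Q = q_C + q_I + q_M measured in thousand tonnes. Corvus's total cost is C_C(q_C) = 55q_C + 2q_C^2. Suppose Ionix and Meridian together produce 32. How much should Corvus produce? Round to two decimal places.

13.33

With rivals' combined output fixed at 32, Corvus's profit is π_C = (167 - 32 - q_C)q_C - (55q_C + 2q_C²) = (135 - q_C)q_C - (55q_C + 2q_C²).
∂π_C/∂q_C = 80 - 6q_C = 0, so q_C = 40/3.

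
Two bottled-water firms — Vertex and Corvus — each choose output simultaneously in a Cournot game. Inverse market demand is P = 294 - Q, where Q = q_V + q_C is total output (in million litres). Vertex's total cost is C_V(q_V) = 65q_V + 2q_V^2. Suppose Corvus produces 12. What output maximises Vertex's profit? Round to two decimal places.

36.17

With the rival's output fixed at 12, Vertex's profit is π_V = (294 - 12 - q_V)q_V - (65q_V + 2q_V²) = (282 - q_V)q_V - (65q_V + 2q_V²).
∂π_V/∂q_V = 217 - 6q_V = 0, so q_V = 217/6.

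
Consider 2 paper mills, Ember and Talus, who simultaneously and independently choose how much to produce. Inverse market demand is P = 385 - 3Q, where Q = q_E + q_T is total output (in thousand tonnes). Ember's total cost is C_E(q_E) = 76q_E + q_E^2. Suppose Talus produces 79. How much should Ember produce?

With the rival's output fixed at 79, Ember's profit is π_E = (385 - 3·79 - 3q_E)q_E - (76q_E + q_E²) = (148 - 3q_E)q_E - (76q_E + q_E²).
∂π_E/∂q_E = 72 - 8q_E = 0, so q_E = 9.

9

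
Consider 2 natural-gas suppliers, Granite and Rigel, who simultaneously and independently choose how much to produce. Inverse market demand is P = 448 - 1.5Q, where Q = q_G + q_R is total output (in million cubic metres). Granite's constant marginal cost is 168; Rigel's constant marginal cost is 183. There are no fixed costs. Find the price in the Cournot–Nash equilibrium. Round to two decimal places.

Granite's profit: π_G = (448 - 1.5Q)q_G - (168q_G). Setting ∂π_G/∂q_G = 0: 280 - 3q_G - (3/2)(q_R) = 0.
Rigel's profit: π_R = (448 - 1.5Q)q_R - (183q_R). Setting ∂π_R/∂q_R = 0: 265 - 3q_R - (3/2)(q_G) = 0.
So q_G = (280 - (3/2)q_R)/3 and q_R = (265 - (3/2)q_G)/3.
Solving the pair: q_G = 590/9, q_R = 500/9.
Total output Q = 1090/9, so price P = 448 - (3/2)·(1090/9) = 799/3.

266.33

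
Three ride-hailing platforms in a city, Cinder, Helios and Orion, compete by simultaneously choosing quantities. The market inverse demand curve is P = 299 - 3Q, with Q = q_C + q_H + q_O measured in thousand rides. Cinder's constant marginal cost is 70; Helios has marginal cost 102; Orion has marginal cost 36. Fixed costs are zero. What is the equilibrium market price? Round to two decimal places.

Cinder's profit: π_C = (299 - 3Q)q_C - (70q_C). Setting ∂π_C/∂q_C = 0: 229 - 6q_C - 3(q_H + q_O) = 0.
Helios's first-order condition: 197 - 6q_H - 3(q_C + q_O) = 0.
Orion's first-order condition: 263 - 6q_O - 3(q_C + q_H) = 0.
Summing all 3 equations gives 689 − 12Q = 0, hence Q = 689/12.
Back-substituting: q_C = (229 − 689/4)/3 = 227/12, q_H = (197 − 689/4)/3 = 33/4, q_O = (263 − 689/4)/3 = 121/4.
Total output Q = 689/12, so price P = 299 - 3·(689/12) = 507/4.

126.75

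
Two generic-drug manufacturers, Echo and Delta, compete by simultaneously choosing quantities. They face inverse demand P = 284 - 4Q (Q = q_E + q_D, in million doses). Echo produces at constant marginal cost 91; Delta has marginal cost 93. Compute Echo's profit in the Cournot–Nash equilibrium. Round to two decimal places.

Echo's profit: π_E = (284 - 4Q)q_E - (91q_E). Setting ∂π_E/∂q_E = 0: 193 - 8q_E - 4(q_D) = 0.
Delta's first-order condition: 191 - 8q_D - 4(q_E) = 0.
Rearranging gives the reaction functions q_E = (193 - 4q_D)/8 and q_D = (191 - 4q_E)/8.
Solving the pair: q_E = 65/4, q_D = 63/4.
Price P = 284 - 4·32 = 156.
Echo's profit: (156 - 91)·(65/4) = 1056.2500.

1056.25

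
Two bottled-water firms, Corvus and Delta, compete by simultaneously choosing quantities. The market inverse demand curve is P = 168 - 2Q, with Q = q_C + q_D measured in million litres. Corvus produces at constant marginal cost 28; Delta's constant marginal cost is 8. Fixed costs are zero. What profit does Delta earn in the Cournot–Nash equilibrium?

1800

Corvus's profit: π_C = (168 - 2Q)q_C - (28q_C). Setting ∂π_C/∂q_C = 0: 140 - 4q_C - 2(q_D) = 0.
Delta's first-order condition: 160 - 4q_D - 2(q_C) = 0.
Rearranging gives the reaction functions q_C = (140 - 2q_D)/4 and q_D = (160 - 2q_C)/4.
Solving the pair: q_C = 20, q_D = 30.
Price P = 168 - 2·50 = 68.
Delta's profit: (68 - 8)·30 = 1800.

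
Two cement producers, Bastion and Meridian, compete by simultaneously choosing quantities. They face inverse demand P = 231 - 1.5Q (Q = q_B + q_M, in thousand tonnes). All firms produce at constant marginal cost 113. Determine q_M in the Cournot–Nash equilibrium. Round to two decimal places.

26.22

Each firm earns π_i = (231 - 1.5Q)q_i - 113q_i.
First-order condition (treating rivals' output as given): 118 - 3q_i - (3/2)q_j = 0.
By symmetry each firm produces the same amount; substituting q_j = q_i yields q_i = 118/(9/2) = 236/9.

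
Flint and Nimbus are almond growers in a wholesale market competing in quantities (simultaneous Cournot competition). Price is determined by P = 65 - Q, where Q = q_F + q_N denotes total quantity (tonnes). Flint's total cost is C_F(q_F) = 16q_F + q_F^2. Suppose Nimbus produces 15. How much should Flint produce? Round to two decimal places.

8.50

With the rival's output fixed at 15, Flint's profit is π_F = (65 - 15 - q_F)q_F - (16q_F + q_F²) = (50 - q_F)q_F - (16q_F + q_F²).
∂π_F/∂q_F = 34 - 4q_F = 0, so q_F = 17/2.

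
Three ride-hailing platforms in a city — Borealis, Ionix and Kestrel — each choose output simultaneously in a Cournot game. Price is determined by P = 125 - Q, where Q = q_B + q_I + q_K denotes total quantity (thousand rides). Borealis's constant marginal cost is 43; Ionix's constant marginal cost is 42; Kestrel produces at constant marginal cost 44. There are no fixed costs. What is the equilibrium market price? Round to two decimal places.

63.50

Borealis's profit: π_B = (125 - Q)q_B - (43q_B). Setting ∂π_B/∂q_B = 0: 82 - 2q_B - (q_I + q_K) = 0.
Ionix's first-order condition: 83 - 2q_I - (q_B + q_K) = 0.
Kestrel's first-order condition: 81 - 2q_K - (q_B + q_I) = 0.
Adding the 3 conditions: 246 − 2Q − 2Q = 0, i.e. Q = 123/2.
Back-substituting: q_B = (82 − 123/2) = 41/2, q_I = (83 − 123/2) = 43/2, q_K = (81 − 123/2) = 39/2.
Total output Q = 123/2, so price P = 125 - 123/2 = 127/2.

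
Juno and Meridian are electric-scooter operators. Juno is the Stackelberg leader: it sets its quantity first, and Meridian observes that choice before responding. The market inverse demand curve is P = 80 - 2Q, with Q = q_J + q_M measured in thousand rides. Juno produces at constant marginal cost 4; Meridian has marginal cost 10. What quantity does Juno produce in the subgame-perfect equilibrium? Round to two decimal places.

Solve by backward induction. Given q_J, the follower Meridian maximises π_M = (80 - 2q_J - 2q_M)q_M - 10q_M.
Setting the follower's marginal profit to zero, 70 - 2q_J - 4q_M = 0, i.e. q_M = (70 - 2q_J)/4.
The leader anticipates this reaction. Substituting into P = 80 - 2Q gives P = 45 - q_J, so π_J = (45 - q_J)q_J - 4q_J.
Leader FOC: 41 - 2q_J = 0, so q_J = 41/2.
Then q_M = (70 - 2·(41/2))/4 = 29/4.

20.50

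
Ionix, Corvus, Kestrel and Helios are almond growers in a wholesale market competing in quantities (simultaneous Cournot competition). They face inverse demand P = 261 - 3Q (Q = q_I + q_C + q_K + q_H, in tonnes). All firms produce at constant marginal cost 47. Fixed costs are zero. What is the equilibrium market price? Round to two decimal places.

A representative firm's profit is π_i = q_i(261 - 3Q) - 47q_i.
First-order condition (treating rivals' output as given): 214 - 6q_i - 3·Σ_{j≠i} q_j = 0.
With identical firms every q_j equals q_i, so Σ_{j≠i} q_j = 3q_i and 214 = 15q_i, giving q_i = 214/15.
Total output Q = 856/15, so price P = 261 - 3·(856/15) = 449/5.

89.80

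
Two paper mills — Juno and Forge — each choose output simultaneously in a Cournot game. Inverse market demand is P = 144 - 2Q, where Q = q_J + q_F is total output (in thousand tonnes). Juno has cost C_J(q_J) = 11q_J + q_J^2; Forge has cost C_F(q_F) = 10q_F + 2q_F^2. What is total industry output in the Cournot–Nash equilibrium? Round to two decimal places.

30.32

Juno's profit: π_J = (144 - 2Q)q_J - (11q_J + q_J²). Setting ∂π_J/∂q_J = 0: 133 - 6q_J - 2(q_F) = 0.
Forge's first-order condition: 134 - 8q_F - 2(q_J) = 0.
Best responses: q_J = (133 - 2q_F)/6, q_F = (134 - 2q_J)/8.
Substituting one into the other gives q_J = 199/11 and q_F = 269/22.
Total output Q = 199/11 + 269/22 = 667/22.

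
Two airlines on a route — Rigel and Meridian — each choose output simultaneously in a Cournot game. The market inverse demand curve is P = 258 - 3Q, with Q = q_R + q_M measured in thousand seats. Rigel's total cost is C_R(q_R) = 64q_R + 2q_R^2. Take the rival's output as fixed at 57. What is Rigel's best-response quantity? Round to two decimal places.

With the rival's output fixed at 57, Rigel's profit is π_R = (258 - 3·57 - 3q_R)q_R - (64q_R + 2q_R²) = (87 - 3q_R)q_R - (64q_R + 2q_R²).
∂π_R/∂q_R = 23 - 10q_R = 0, so q_R = 23/10.

2.30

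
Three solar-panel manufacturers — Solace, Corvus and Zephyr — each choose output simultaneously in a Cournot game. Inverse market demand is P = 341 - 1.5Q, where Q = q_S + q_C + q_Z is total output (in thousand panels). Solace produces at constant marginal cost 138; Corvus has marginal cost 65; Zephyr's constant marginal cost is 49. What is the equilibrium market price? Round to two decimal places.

Solace's profit: π_S = (341 - 1.5Q)q_S - (138q_S). Setting ∂π_S/∂q_S = 0: 203 - 3q_S - (3/2)(q_C + q_Z) = 0.
Corvus's first-order condition: 276 - 3q_C - (3/2)(q_S + q_Z) = 0.
Zephyr's first-order condition: 292 - 3q_Z - (3/2)(q_S + q_C) = 0.
Adding the 3 conditions: 771 − 3Q − 3Q = 0, i.e. Q = 257/2.
Back-substituting: q_S = (203 − 771/4)/(3/2) = 41/6, q_C = (276 − 771/4)/(3/2) = 111/2, q_Z = (292 − 771/4)/(3/2) = 397/6.
Total output Q = 257/2, so price P = 341 - (3/2)·(257/2) = 593/4.

148.25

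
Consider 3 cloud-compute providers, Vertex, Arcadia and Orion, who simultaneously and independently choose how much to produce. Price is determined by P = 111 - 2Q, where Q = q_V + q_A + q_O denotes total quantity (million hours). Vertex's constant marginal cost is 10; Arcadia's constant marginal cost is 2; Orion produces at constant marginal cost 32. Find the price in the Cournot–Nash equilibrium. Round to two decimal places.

38.75

Vertex's profit: π_V = (111 - 2Q)q_V - (10q_V). Setting ∂π_V/∂q_V = 0: 101 - 4q_V - 2(q_A + q_O) = 0.
Arcadia's profit: π_A = (111 - 2Q)q_A - (2q_A). Setting ∂π_A/∂q_A = 0: 109 - 4q_A - 2(q_V + q_O) = 0.
Orion's first-order condition: 79 - 4q_O - 2(q_V + q_A) = 0.
Adding the 3 conditions: 289 − 4Q − 4Q = 0, i.e. Q = 289/8.
Back-substituting: q_V = (101 − 289/4)/2 = 115/8, q_A = (109 − 289/4)/2 = 147/8, q_O = (79 − 289/4)/2 = 27/8.
Total output Q = 289/8, so price P = 111 - 2·(289/8) = 155/4.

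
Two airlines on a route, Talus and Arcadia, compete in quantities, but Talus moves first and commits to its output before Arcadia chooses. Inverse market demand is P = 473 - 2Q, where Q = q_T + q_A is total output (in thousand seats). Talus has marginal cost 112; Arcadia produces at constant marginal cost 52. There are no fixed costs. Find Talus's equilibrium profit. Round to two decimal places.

5662.56

Solve by backward induction. Given q_T, the follower Arcadia maximises π_A = (473 - 2q_T - 2q_A)q_A - 52q_A.
Setting the follower's marginal profit to zero, 421 - 2q_T - 4q_A = 0, i.e. q_A = (421 - 2q_T)/4.
The leader anticipates this reaction. Substituting into P = 473 - 2Q gives P = 525/2 - q_T, so π_T = (525/2 - q_T)q_T - 112q_T.
Maximising: ∂π_T/∂q_T = 301/2 - 2q_T = 0, giving q_T = 301/4.
Then q_A = (421 - 2·(301/4))/4 = 541/8.
Price P = 473 - 2·(1143/8) = 749/4.
Talus's profit: (749/4 - 112)·(301/4) = 5662.5625.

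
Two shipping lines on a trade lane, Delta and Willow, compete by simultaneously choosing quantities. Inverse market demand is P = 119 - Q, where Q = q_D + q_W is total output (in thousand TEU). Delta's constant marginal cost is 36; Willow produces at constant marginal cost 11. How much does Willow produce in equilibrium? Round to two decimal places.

44.33

Delta's profit: π_D = (119 - Q)q_D - (36q_D). Setting ∂π_D/∂q_D = 0: 83 - 2q_D - (q_W) = 0.
Willow's first-order condition: 108 - 2q_W - (q_D) = 0.
So q_D = (83 - q_W)/2 and q_W = (108 - q_D)/2.
Solving the pair: q_D = 58/3, q_W = 133/3.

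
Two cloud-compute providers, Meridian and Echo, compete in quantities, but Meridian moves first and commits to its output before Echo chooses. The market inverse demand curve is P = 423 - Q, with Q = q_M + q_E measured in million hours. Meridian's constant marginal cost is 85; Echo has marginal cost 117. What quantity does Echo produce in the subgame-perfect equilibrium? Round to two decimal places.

60.50

The follower Echo best-responds to any q_M: π_E = (423 - Q)q_E - 117q_E.
Setting the follower's marginal profit to zero, 306 - q_M - 2q_E = 0, i.e. q_E = (306 - q_M)/2.
The leader anticipates this reaction. Substituting into P = 423 - Q gives P = 270 - (1/2)q_M, so π_M = (270 - (1/2)q_M)q_M - 85q_M.
Maximising: ∂π_M/∂q_M = 185 - q_M = 0, giving q_M = 185.
Then q_E = (306 - 185)/2 = 121/2.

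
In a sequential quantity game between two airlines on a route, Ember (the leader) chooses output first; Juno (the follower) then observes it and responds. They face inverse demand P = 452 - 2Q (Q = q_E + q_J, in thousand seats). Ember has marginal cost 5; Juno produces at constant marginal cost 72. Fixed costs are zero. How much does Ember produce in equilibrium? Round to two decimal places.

128.50

The follower Juno best-responds to any q_E: π_J = (452 - 2Q)q_J - 72q_J.
Setting the follower's marginal profit to zero, 380 - 2q_E - 4q_J = 0, i.e. q_J = (380 - 2q_E)/4.
The leader anticipates this reaction. Substituting into P = 452 - 2Q gives P = 262 - q_E, so π_E = (262 - q_E)q_E - 5q_E.
Leader FOC: 257 - 2q_E = 0, so q_E = 257/2.
Then q_J = (380 - 2·(257/2))/4 = 123/4.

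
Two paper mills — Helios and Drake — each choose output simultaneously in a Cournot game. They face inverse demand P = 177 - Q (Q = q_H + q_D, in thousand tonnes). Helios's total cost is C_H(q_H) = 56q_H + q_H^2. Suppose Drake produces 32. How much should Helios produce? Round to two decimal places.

With the rival's output fixed at 32, Helios's profit is π_H = (177 - 32 - q_H)q_H - (56q_H + q_H²) = (145 - q_H)q_H - (56q_H + q_H²).
∂π_H/∂q_H = 89 - 4q_H = 0, so q_H = 89/4.

22.25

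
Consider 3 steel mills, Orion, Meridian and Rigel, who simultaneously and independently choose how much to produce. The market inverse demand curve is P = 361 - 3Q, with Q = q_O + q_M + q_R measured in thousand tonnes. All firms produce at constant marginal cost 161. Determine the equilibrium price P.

211

Each firm earns π_i = (361 - 3Q)q_i - 161q_i.
First-order condition (treating rivals' output as given): 200 - 6q_i - 3·Σ_{j≠i} q_j = 0.
With identical firms every q_j equals q_i, so Σ_{j≠i} q_j = 2q_i and 200 = 12q_i, giving q_i = 50/3.
Total output Q = 50, so price P = 361 - 3·50 = 211.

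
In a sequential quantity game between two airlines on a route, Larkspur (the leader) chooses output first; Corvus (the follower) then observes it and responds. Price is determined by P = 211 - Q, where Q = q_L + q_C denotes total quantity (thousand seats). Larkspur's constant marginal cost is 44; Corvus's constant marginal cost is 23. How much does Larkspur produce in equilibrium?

73

The follower Corvus best-responds to any q_L: π_C = (211 - Q)q_C - 23q_C.
∂π_C/∂q_C = 188 - q_L - 2q_C = 0 gives the reaction function q_C = (188 - q_L)/2.
Larkspur substitutes q_C(q_L) into its own profit: π_L = q_L(211 - q_L - (188 - q_L)/2) - 44q_L = (117 - (1/2)q_L)q_L - 44q_L.
The leader's first-order condition 73 - q_L = 0 yields q_L = 73.
Then q_C = (188 - 73)/2 = 115/2.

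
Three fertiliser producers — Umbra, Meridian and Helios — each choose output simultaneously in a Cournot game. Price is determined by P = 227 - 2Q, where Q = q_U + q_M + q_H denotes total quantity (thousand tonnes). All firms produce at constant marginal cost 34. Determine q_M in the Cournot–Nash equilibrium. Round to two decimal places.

24.13

Each firm earns π_i = (227 - 2Q)q_i - 34q_i.
Setting ∂π_i/∂q_i = 0 with rivals' quantities fixed: 193 - 4q_i - 2·Σ_{j≠i} q_j = 0.
With identical firms every q_j equals q_i, so Σ_{j≠i} q_j = 2q_i and 193 = 8q_i, giving q_i = 193/8.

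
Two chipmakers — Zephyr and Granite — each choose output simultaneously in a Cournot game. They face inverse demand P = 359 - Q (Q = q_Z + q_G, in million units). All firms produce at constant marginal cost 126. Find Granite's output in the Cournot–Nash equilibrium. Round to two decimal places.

77.67

Each firm earns π_i = (359 - Q)q_i - 126q_i.
First-order condition (treating rivals' output as given): 233 - 2q_i - q_j = 0.
With identical firms every q_j equals q_i, so q_j = q_i and 233 = 3q_i, giving q_i = 233/3.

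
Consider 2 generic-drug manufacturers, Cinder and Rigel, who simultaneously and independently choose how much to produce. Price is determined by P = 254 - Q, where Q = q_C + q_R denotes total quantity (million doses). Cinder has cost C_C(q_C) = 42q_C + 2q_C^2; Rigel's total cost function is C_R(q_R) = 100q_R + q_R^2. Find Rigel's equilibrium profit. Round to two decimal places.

1916.61

Cinder's profit: π_C = (254 - Q)q_C - (42q_C + 2q_C²). Setting ∂π_C/∂q_C = 0: 212 - 6q_C - (q_R) = 0.
Rigel's profit: π_R = (254 - Q)q_R - (100q_R + q_R²). Setting ∂π_R/∂q_R = 0: 154 - 4q_R - (q_C) = 0.
Best responses: q_C = (212 - q_R)/6, q_R = (154 - q_C)/4.
Substituting one into the other gives q_C = 694/23 and q_R = 712/23.
Price P = 254 - 1406/23 = 192.8696.
Rigel's profit: 192.8696·(712/23) - 100·(712/23) - (712/23)² = 1916.6125.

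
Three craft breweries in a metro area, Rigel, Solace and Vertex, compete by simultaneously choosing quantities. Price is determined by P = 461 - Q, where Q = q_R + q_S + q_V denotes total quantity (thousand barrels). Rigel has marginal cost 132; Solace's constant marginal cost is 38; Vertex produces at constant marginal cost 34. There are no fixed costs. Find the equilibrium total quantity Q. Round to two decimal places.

294.75

Rigel's profit: π_R = (461 - Q)q_R - (132q_R). Setting ∂π_R/∂q_R = 0: 329 - 2q_R - (q_S + q_V) = 0.
Solace's first-order condition: 423 - 2q_S - (q_R + q_V) = 0.
Vertex's first-order condition: 427 - 2q_V - (q_R + q_S) = 0.
Summing all 3 equations gives 1179 − 4Q = 0, hence Q = 1179/4.
Back-substituting: q_R = (329 − 1179/4) = 137/4, q_S = (423 − 1179/4) = 513/4, q_V = (427 − 1179/4) = 529/4.
Total output Q = 137/4 + 513/4 + 529/4 = 1179/4.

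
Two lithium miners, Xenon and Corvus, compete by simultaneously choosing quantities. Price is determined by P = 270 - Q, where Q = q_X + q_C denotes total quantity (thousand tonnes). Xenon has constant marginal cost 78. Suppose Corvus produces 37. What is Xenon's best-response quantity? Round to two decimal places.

With the rival's output fixed at 37, Xenon's profit is π_X = (270 - 37 - q_X)q_X - (78q_X) = (233 - q_X)q_X - (78q_X).
∂π_X/∂q_X = 155 - 2q_X = 0, so q_X = 155/2.

77.50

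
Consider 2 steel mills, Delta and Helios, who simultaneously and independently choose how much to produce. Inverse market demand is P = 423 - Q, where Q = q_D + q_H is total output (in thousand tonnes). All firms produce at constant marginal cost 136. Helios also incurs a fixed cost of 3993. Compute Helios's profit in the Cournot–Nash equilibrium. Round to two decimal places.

5159.11

Each firm earns π_i = (423 - Q)q_i - 136q_i.
First-order condition (treating rivals' output as given): 287 - 2q_i - q_j = 0.
With identical firms every q_j equals q_i, so q_j = q_i and 287 = 3q_i, giving q_i = 287/3.
Price P = 423 - 574/3 = 695/3.
Helios's profit: (695/3 - 136)·(287/3) - 3993 = 5159.1111.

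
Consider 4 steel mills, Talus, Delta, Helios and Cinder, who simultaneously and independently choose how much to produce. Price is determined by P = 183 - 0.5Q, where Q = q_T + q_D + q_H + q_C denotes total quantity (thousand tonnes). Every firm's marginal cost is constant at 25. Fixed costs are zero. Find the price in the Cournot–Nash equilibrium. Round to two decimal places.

A representative firm's profit is π_i = q_i(183 - 0.5Q) - 25q_i.
Setting ∂π_i/∂q_i = 0 with rivals' quantities fixed: 158 - q_i - (1/2)·Σ_{j≠i} q_j = 0.
With identical firms every q_j equals q_i, so Σ_{j≠i} q_j = 3q_i and 158 = (5/2)q_i, giving q_i = 316/5.
Total output Q = 1264/5, so price P = 183 - (1/2)·(1264/5) = 283/5.

56.60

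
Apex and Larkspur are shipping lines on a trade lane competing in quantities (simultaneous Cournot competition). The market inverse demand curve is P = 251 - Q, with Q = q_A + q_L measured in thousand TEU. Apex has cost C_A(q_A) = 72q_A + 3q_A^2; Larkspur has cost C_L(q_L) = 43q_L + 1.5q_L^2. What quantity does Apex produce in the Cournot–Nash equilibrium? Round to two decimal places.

Apex's profit: π_A = (251 - Q)q_A - (72q_A + 3q_A²). Setting ∂π_A/∂q_A = 0: 179 - 8q_A - (q_L) = 0.
Larkspur's profit: π_L = (251 - Q)q_L - (43q_L + (3/2)q_L²). Setting ∂π_L/∂q_L = 0: 208 - 5q_L - (q_A) = 0.
Best responses: q_A = (179 - q_L)/8, q_L = (208 - q_A)/5.
Solving the pair: q_A = 229/13, q_L = 495/13.

17.62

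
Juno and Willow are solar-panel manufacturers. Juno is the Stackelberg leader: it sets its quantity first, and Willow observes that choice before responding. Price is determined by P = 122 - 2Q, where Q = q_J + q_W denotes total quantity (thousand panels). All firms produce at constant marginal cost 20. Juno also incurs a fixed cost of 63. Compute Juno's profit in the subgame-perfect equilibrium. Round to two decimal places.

587.25

Solve by backward induction. Given q_J, the follower Willow maximises π_W = (122 - 2q_J - 2q_W)q_W - 20q_W.
Setting the follower's marginal profit to zero, 102 - 2q_J - 4q_W = 0, i.e. q_W = (102 - 2q_J)/4.
Juno substitutes q_W(q_J) into its own profit: π_J = q_J(122 - 2q_J - (102 - 2q_J)/2) - 20q_J = (71 - q_J)q_J - 20q_J.
Maximising: ∂π_J/∂q_J = 51 - 2q_J = 0, giving q_J = 51/2.
Then q_W = (102 - 2·(51/2))/4 = 51/4.
Price P = 122 - 2·(153/4) = 91/2.
Juno's profit: (91/2 - 20)·(51/2) - 63 = 587.2500.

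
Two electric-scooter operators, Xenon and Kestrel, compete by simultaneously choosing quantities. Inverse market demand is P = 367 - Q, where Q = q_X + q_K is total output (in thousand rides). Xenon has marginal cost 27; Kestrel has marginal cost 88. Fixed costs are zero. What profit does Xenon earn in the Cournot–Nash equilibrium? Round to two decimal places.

17866.78

Xenon's profit: π_X = (367 - Q)q_X - (27q_X). Setting ∂π_X/∂q_X = 0: 340 - 2q_X - (q_K) = 0.
Kestrel's first-order condition: 279 - 2q_K - (q_X) = 0.
Rearranging gives the reaction functions q_X = (340 - q_K)/2 and q_K = (279 - q_X)/2.
Substituting one into the other gives q_X = 401/3 and q_K = 218/3.
Price P = 367 - 619/3 = 482/3.
Xenon's profit: (482/3 - 27)·(401/3) = 17866.7778.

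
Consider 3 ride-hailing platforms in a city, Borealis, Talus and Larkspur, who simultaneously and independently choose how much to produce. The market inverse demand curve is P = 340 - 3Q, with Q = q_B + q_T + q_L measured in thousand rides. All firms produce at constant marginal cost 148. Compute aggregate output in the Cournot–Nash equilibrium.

A representative firm's profit is π_i = q_i(340 - 3Q) - 148q_i.
First-order condition (treating rivals' output as given): 192 - 6q_i - 3·Σ_{j≠i} q_j = 0.
By symmetry each firm produces the same amount; substituting Σ_{j≠i} q_j = 2q_i yields q_i = 192/12 = 16.
Total output Q = 16 + 16 + 16 = 48.

48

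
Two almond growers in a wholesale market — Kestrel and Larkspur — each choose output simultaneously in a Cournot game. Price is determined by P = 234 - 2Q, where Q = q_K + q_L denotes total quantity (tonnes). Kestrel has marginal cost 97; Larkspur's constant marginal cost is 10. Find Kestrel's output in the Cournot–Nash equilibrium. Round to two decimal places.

8.33

Kestrel's profit: π_K = (234 - 2Q)q_K - (97q_K). Setting ∂π_K/∂q_K = 0: 137 - 4q_K - 2(q_L) = 0.
Larkspur's first-order condition: 224 - 4q_L - 2(q_K) = 0.
Best responses: q_K = (137 - 2q_L)/4, q_L = (224 - 2q_K)/4.
Solving the pair: q_K = 25/3, q_L = 311/6.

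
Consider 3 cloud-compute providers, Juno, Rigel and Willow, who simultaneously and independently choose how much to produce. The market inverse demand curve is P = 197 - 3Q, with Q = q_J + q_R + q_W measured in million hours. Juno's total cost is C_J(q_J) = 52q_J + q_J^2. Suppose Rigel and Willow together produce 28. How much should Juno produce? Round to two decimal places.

With rivals' combined output fixed at 28, Juno's profit is π_J = (197 - 3·28 - 3q_J)q_J - (52q_J + q_J²) = (113 - 3q_J)q_J - (52q_J + q_J²).
∂π_J/∂q_J = 61 - 8q_J = 0, so q_J = 61/8.

7.63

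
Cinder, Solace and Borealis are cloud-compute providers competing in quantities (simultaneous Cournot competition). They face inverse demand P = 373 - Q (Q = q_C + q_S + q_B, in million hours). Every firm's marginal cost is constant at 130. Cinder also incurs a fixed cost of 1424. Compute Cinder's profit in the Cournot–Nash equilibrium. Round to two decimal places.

2266.56

A representative firm's profit is π_i = q_i(373 - Q) - 130q_i.
Setting ∂π_i/∂q_i = 0 with rivals' quantities fixed: 243 - 2q_i - Σ_{j≠i} q_j = 0.
By symmetry each firm produces the same amount; substituting Σ_{j≠i} q_j = 2q_i yields q_i = 243/4.
Price P = 373 - 729/4 = 763/4.
Cinder's profit: (763/4 - 130)·(243/4) - 1424 = 2266.5625.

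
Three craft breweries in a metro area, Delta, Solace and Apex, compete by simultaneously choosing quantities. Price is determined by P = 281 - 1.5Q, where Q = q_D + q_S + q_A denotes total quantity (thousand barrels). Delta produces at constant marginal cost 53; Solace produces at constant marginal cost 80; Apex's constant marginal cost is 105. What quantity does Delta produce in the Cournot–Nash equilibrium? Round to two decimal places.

Delta's profit: π_D = (281 - 1.5Q)q_D - (53q_D). Setting ∂π_D/∂q_D = 0: 228 - 3q_D - (3/2)(q_S + q_A) = 0.
Solace's first-order condition: 201 - 3q_S - (3/2)(q_D + q_A) = 0.
Apex's profit: π_A = (281 - 1.5Q)q_A - (105q_A). Setting ∂π_A/∂q_A = 0: 176 - 3q_A - (3/2)(q_D + q_S) = 0.
Adding the 3 conditions: 605 − 3Q − 3Q = 0, i.e. Q = 605/6.
Back-substituting: q_D = (228 − 605/4)/(3/2) = 307/6, q_S = (201 − 605/4)/(3/2) = 199/6, q_A = (176 − 605/4)/(3/2) = 33/2.

51.17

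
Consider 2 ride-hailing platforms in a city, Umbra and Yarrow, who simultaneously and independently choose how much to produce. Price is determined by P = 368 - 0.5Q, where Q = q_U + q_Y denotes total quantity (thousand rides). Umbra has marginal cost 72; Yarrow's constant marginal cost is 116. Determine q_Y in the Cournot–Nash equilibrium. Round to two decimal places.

Umbra's profit: π_U = (368 - 0.5Q)q_U - (72q_U). Setting ∂π_U/∂q_U = 0: 296 - q_U - (1/2)(q_Y) = 0.
Yarrow's first-order condition: 252 - q_Y - (1/2)(q_U) = 0.
So q_U = (296 - (1/2)q_Y) and q_Y = (252 - (1/2)q_U).
Substituting one into the other gives q_U = 680/3 and q_Y = 416/3.

138.67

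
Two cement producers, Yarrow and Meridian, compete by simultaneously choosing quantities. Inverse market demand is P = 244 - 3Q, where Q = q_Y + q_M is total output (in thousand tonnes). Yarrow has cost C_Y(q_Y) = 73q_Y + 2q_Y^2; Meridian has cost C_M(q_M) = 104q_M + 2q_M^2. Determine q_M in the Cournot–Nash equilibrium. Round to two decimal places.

Yarrow's profit: π_Y = (244 - 3Q)q_Y - (73q_Y + 2q_Y²). Setting ∂π_Y/∂q_Y = 0: 171 - 10q_Y - 3(q_M) = 0.
Meridian's profit: π_M = (244 - 3Q)q_M - (104q_M + 2q_M²). Setting ∂π_M/∂q_M = 0: 140 - 10q_M - 3(q_Y) = 0.
So q_Y = (171 - 3q_M)/10 and q_M = (140 - 3q_Y)/10.
Substituting one into the other gives q_Y = 1290/91 and q_M = 887/91.

9.75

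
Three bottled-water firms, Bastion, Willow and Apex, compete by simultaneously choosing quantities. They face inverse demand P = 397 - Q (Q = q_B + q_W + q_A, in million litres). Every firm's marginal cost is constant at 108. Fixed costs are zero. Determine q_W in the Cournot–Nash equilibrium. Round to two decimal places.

A representative firm's profit is π_i = q_i(397 - Q) - 108q_i.
First-order condition (treating rivals' output as given): 289 - 2q_i - Σ_{j≠i} q_j = 0.
By symmetry each firm produces the same amount; substituting Σ_{j≠i} q_j = 2q_i yields q_i = 289/4.

72.25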